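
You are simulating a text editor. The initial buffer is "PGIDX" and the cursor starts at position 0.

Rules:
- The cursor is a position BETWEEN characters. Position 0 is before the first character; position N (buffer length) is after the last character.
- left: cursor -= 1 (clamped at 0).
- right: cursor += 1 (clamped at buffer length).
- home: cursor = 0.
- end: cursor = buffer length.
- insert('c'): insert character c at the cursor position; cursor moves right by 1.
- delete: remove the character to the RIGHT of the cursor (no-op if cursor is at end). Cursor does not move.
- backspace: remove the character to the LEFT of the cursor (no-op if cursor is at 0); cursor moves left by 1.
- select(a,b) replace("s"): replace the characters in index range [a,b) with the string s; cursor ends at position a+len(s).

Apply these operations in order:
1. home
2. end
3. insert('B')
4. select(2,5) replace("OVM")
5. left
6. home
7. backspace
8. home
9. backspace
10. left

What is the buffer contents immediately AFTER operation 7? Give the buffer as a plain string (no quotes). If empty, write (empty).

Answer: PGOVMB

Derivation:
After op 1 (home): buf='PGIDX' cursor=0
After op 2 (end): buf='PGIDX' cursor=5
After op 3 (insert('B')): buf='PGIDXB' cursor=6
After op 4 (select(2,5) replace("OVM")): buf='PGOVMB' cursor=5
After op 5 (left): buf='PGOVMB' cursor=4
After op 6 (home): buf='PGOVMB' cursor=0
After op 7 (backspace): buf='PGOVMB' cursor=0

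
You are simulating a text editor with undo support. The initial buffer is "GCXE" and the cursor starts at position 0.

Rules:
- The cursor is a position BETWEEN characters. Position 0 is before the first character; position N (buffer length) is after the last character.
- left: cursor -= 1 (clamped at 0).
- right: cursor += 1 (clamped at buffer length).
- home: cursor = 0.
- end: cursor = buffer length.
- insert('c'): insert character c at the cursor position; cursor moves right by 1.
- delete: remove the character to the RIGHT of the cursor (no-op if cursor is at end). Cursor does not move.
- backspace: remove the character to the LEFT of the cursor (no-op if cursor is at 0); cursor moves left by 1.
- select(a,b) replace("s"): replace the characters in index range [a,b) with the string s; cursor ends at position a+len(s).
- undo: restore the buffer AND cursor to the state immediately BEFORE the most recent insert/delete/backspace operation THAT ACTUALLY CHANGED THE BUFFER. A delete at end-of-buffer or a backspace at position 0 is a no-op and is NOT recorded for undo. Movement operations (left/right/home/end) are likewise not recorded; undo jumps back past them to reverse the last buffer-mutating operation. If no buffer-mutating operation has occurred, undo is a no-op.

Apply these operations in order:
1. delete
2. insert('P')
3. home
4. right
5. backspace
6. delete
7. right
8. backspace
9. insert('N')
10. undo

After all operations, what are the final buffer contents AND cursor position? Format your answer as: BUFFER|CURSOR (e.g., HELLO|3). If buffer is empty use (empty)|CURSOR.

Answer: E|0

Derivation:
After op 1 (delete): buf='CXE' cursor=0
After op 2 (insert('P')): buf='PCXE' cursor=1
After op 3 (home): buf='PCXE' cursor=0
After op 4 (right): buf='PCXE' cursor=1
After op 5 (backspace): buf='CXE' cursor=0
After op 6 (delete): buf='XE' cursor=0
After op 7 (right): buf='XE' cursor=1
After op 8 (backspace): buf='E' cursor=0
After op 9 (insert('N')): buf='NE' cursor=1
After op 10 (undo): buf='E' cursor=0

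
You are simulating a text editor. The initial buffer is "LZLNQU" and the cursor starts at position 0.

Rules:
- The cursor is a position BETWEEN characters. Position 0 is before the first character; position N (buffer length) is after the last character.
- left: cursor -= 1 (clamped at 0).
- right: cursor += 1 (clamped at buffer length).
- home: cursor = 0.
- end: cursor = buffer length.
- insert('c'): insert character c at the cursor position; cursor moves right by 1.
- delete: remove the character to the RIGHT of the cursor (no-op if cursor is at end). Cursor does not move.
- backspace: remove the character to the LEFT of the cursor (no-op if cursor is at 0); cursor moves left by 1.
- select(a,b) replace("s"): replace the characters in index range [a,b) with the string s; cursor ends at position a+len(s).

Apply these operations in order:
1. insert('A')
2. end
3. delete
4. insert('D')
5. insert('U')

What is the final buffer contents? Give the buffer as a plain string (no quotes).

After op 1 (insert('A')): buf='ALZLNQU' cursor=1
After op 2 (end): buf='ALZLNQU' cursor=7
After op 3 (delete): buf='ALZLNQU' cursor=7
After op 4 (insert('D')): buf='ALZLNQUD' cursor=8
After op 5 (insert('U')): buf='ALZLNQUDU' cursor=9

Answer: ALZLNQUDU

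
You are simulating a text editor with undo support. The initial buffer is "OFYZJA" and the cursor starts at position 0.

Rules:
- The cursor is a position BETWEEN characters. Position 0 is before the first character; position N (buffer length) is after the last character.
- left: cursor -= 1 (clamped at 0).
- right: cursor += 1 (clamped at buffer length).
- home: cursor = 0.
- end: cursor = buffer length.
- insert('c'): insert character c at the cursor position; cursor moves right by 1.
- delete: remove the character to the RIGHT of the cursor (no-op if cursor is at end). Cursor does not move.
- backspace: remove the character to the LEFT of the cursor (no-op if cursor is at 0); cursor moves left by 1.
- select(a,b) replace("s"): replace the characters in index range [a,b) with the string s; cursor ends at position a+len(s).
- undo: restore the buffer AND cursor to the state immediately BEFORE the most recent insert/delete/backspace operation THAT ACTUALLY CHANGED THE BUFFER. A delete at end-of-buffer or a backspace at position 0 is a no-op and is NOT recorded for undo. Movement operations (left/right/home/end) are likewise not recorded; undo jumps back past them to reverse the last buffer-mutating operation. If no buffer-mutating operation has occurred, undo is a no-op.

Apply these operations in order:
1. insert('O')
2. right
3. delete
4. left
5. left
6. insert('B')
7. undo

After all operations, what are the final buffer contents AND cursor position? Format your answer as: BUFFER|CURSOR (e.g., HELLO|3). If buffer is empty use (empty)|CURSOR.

After op 1 (insert('O')): buf='OOFYZJA' cursor=1
After op 2 (right): buf='OOFYZJA' cursor=2
After op 3 (delete): buf='OOYZJA' cursor=2
After op 4 (left): buf='OOYZJA' cursor=1
After op 5 (left): buf='OOYZJA' cursor=0
After op 6 (insert('B')): buf='BOOYZJA' cursor=1
After op 7 (undo): buf='OOYZJA' cursor=0

Answer: OOYZJA|0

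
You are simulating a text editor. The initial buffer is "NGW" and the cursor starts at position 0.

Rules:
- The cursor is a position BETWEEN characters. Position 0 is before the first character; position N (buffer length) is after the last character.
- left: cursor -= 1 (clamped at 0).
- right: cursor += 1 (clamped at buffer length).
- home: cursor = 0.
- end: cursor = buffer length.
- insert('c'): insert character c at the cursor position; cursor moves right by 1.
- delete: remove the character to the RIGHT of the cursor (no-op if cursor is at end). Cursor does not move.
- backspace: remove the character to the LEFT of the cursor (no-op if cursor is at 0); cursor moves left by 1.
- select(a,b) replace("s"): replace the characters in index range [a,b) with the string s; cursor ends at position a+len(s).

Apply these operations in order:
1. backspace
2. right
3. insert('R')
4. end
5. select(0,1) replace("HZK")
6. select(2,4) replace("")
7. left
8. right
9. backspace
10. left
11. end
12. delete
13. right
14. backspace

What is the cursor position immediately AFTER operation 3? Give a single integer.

Answer: 2

Derivation:
After op 1 (backspace): buf='NGW' cursor=0
After op 2 (right): buf='NGW' cursor=1
After op 3 (insert('R')): buf='NRGW' cursor=2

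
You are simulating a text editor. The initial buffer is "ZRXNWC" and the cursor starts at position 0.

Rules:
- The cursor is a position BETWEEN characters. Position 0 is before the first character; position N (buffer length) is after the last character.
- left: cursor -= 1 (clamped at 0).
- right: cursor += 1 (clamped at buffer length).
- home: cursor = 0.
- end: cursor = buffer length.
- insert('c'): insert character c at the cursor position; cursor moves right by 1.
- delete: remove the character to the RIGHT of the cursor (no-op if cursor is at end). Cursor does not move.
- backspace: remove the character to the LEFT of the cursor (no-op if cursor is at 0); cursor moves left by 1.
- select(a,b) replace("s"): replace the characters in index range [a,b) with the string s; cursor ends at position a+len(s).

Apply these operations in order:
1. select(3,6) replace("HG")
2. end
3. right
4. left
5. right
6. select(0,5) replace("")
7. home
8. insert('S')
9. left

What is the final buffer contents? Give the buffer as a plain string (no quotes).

After op 1 (select(3,6) replace("HG")): buf='ZRXHG' cursor=5
After op 2 (end): buf='ZRXHG' cursor=5
After op 3 (right): buf='ZRXHG' cursor=5
After op 4 (left): buf='ZRXHG' cursor=4
After op 5 (right): buf='ZRXHG' cursor=5
After op 6 (select(0,5) replace("")): buf='(empty)' cursor=0
After op 7 (home): buf='(empty)' cursor=0
After op 8 (insert('S')): buf='S' cursor=1
After op 9 (left): buf='S' cursor=0

Answer: S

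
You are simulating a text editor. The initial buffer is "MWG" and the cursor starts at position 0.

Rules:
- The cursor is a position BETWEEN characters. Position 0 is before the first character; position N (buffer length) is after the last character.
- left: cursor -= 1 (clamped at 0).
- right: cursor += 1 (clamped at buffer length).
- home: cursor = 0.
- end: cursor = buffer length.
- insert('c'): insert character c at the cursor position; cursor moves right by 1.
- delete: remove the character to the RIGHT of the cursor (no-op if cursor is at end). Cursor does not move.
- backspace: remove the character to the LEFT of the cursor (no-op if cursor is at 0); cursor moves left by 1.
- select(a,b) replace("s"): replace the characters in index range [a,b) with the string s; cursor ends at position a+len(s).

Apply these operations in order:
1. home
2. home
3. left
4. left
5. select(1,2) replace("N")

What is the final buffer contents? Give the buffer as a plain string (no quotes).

After op 1 (home): buf='MWG' cursor=0
After op 2 (home): buf='MWG' cursor=0
After op 3 (left): buf='MWG' cursor=0
After op 4 (left): buf='MWG' cursor=0
After op 5 (select(1,2) replace("N")): buf='MNG' cursor=2

Answer: MNG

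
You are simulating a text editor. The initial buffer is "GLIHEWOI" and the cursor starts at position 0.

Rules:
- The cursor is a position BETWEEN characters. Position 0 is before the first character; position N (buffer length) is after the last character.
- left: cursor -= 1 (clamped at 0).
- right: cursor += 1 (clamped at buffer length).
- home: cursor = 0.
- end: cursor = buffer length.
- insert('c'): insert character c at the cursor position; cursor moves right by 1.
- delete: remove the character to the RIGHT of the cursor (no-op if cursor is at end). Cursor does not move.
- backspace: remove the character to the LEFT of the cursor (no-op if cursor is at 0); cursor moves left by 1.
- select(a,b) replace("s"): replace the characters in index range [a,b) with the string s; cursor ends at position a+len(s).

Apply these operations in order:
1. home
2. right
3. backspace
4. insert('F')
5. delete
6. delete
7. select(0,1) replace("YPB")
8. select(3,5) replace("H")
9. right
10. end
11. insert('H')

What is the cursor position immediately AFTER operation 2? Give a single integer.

After op 1 (home): buf='GLIHEWOI' cursor=0
After op 2 (right): buf='GLIHEWOI' cursor=1

Answer: 1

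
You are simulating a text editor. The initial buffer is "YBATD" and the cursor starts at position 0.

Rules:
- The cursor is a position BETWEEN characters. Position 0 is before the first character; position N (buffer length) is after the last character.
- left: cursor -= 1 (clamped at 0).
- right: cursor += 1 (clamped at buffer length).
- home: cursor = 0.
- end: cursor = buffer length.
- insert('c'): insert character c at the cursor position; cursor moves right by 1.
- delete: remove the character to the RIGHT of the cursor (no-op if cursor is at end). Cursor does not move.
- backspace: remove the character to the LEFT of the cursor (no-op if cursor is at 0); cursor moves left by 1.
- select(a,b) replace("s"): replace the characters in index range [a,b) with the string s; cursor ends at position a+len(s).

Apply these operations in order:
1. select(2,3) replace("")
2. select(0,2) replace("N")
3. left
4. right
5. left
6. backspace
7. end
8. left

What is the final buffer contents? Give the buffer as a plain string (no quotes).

Answer: NTD

Derivation:
After op 1 (select(2,3) replace("")): buf='YBTD' cursor=2
After op 2 (select(0,2) replace("N")): buf='NTD' cursor=1
After op 3 (left): buf='NTD' cursor=0
After op 4 (right): buf='NTD' cursor=1
After op 5 (left): buf='NTD' cursor=0
After op 6 (backspace): buf='NTD' cursor=0
After op 7 (end): buf='NTD' cursor=3
After op 8 (left): buf='NTD' cursor=2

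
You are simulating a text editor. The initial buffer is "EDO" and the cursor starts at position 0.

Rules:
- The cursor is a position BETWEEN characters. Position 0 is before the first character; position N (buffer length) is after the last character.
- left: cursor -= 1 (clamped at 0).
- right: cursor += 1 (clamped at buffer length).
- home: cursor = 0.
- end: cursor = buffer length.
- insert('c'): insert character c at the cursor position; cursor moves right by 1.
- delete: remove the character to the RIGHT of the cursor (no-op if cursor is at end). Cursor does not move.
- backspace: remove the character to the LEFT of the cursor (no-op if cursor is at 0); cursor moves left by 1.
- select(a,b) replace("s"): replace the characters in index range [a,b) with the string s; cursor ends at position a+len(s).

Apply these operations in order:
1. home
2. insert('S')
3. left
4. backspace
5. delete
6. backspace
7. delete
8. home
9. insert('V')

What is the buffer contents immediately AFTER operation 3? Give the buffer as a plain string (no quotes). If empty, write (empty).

After op 1 (home): buf='EDO' cursor=0
After op 2 (insert('S')): buf='SEDO' cursor=1
After op 3 (left): buf='SEDO' cursor=0

Answer: SEDO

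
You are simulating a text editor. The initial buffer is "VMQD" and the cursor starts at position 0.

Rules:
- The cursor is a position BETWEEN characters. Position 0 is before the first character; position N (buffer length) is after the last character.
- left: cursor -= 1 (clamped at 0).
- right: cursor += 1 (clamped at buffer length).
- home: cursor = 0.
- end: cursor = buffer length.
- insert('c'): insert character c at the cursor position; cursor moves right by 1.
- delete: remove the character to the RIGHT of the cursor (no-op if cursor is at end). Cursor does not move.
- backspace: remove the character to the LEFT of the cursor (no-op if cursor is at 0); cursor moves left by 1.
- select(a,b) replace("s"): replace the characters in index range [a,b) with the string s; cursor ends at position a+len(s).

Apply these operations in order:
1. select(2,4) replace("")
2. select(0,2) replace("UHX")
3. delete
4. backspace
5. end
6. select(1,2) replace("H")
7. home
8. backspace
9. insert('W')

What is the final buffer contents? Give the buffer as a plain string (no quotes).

After op 1 (select(2,4) replace("")): buf='VM' cursor=2
After op 2 (select(0,2) replace("UHX")): buf='UHX' cursor=3
After op 3 (delete): buf='UHX' cursor=3
After op 4 (backspace): buf='UH' cursor=2
After op 5 (end): buf='UH' cursor=2
After op 6 (select(1,2) replace("H")): buf='UH' cursor=2
After op 7 (home): buf='UH' cursor=0
After op 8 (backspace): buf='UH' cursor=0
After op 9 (insert('W')): buf='WUH' cursor=1

Answer: WUH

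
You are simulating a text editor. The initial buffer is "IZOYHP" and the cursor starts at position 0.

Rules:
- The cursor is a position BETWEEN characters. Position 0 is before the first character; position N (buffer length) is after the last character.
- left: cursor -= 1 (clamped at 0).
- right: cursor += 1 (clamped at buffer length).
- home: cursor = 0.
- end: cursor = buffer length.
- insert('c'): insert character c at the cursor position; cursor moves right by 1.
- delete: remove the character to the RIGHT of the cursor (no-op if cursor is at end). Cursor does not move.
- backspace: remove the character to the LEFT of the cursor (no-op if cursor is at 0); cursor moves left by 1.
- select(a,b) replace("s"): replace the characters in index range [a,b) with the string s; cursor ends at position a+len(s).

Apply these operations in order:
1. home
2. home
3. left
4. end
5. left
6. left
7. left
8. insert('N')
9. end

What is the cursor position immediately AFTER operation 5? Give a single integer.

Answer: 5

Derivation:
After op 1 (home): buf='IZOYHP' cursor=0
After op 2 (home): buf='IZOYHP' cursor=0
After op 3 (left): buf='IZOYHP' cursor=0
After op 4 (end): buf='IZOYHP' cursor=6
After op 5 (left): buf='IZOYHP' cursor=5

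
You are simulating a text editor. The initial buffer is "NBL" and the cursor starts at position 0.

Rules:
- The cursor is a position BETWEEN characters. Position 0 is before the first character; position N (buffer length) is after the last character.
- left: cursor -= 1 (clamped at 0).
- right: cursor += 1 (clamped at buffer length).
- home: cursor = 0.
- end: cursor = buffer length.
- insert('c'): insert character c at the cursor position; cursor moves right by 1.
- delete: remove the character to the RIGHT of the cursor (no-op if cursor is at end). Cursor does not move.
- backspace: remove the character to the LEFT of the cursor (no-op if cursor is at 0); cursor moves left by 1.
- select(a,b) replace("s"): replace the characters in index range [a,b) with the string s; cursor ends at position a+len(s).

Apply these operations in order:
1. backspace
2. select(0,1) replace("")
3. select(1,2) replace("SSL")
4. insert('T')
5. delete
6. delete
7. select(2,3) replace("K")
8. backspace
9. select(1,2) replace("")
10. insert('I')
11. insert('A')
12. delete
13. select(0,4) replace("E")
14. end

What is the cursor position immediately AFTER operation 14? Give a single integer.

After op 1 (backspace): buf='NBL' cursor=0
After op 2 (select(0,1) replace("")): buf='BL' cursor=0
After op 3 (select(1,2) replace("SSL")): buf='BSSL' cursor=4
After op 4 (insert('T')): buf='BSSLT' cursor=5
After op 5 (delete): buf='BSSLT' cursor=5
After op 6 (delete): buf='BSSLT' cursor=5
After op 7 (select(2,3) replace("K")): buf='BSKLT' cursor=3
After op 8 (backspace): buf='BSLT' cursor=2
After op 9 (select(1,2) replace("")): buf='BLT' cursor=1
After op 10 (insert('I')): buf='BILT' cursor=2
After op 11 (insert('A')): buf='BIALT' cursor=3
After op 12 (delete): buf='BIAT' cursor=3
After op 13 (select(0,4) replace("E")): buf='E' cursor=1
After op 14 (end): buf='E' cursor=1

Answer: 1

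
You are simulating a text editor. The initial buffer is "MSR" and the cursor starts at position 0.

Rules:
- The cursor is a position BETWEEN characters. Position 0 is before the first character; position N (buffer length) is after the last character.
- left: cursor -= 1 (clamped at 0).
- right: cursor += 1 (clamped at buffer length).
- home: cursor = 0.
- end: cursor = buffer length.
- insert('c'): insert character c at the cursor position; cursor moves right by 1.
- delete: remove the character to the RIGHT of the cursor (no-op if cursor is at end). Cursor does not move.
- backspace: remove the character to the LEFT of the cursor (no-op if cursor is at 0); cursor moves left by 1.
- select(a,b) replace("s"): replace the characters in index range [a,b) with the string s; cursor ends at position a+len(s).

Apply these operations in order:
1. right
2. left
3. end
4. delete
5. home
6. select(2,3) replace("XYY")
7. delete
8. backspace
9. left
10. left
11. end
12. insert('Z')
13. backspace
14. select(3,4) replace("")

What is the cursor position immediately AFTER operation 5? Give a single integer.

After op 1 (right): buf='MSR' cursor=1
After op 2 (left): buf='MSR' cursor=0
After op 3 (end): buf='MSR' cursor=3
After op 4 (delete): buf='MSR' cursor=3
After op 5 (home): buf='MSR' cursor=0

Answer: 0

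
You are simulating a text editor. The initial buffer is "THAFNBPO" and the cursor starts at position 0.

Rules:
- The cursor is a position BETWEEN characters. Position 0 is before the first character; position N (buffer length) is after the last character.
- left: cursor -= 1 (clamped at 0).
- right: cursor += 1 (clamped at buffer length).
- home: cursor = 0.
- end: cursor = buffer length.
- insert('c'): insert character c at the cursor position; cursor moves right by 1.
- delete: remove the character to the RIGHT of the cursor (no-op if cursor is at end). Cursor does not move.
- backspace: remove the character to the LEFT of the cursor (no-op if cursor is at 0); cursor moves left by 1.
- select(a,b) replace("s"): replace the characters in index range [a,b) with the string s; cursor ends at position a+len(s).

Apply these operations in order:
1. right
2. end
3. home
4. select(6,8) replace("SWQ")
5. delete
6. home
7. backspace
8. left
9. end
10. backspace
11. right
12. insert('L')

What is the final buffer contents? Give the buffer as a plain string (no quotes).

Answer: THAFNBSWL

Derivation:
After op 1 (right): buf='THAFNBPO' cursor=1
After op 2 (end): buf='THAFNBPO' cursor=8
After op 3 (home): buf='THAFNBPO' cursor=0
After op 4 (select(6,8) replace("SWQ")): buf='THAFNBSWQ' cursor=9
After op 5 (delete): buf='THAFNBSWQ' cursor=9
After op 6 (home): buf='THAFNBSWQ' cursor=0
After op 7 (backspace): buf='THAFNBSWQ' cursor=0
After op 8 (left): buf='THAFNBSWQ' cursor=0
After op 9 (end): buf='THAFNBSWQ' cursor=9
After op 10 (backspace): buf='THAFNBSW' cursor=8
After op 11 (right): buf='THAFNBSW' cursor=8
After op 12 (insert('L')): buf='THAFNBSWL' cursor=9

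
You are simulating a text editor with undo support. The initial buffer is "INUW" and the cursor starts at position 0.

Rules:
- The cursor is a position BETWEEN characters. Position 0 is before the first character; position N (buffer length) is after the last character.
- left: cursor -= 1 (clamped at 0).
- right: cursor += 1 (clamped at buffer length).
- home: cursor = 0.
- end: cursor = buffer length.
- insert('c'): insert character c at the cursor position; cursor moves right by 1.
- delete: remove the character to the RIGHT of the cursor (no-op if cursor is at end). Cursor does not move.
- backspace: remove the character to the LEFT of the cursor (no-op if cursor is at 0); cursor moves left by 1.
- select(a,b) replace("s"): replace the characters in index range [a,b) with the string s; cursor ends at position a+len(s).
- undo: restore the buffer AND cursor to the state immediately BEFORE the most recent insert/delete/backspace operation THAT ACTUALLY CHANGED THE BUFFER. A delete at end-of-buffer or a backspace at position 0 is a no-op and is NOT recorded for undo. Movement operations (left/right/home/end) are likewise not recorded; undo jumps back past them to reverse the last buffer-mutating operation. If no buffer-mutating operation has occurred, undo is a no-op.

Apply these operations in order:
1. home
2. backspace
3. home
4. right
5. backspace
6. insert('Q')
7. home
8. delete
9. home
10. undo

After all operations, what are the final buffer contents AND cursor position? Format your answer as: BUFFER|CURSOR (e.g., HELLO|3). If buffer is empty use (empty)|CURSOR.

After op 1 (home): buf='INUW' cursor=0
After op 2 (backspace): buf='INUW' cursor=0
After op 3 (home): buf='INUW' cursor=0
After op 4 (right): buf='INUW' cursor=1
After op 5 (backspace): buf='NUW' cursor=0
After op 6 (insert('Q')): buf='QNUW' cursor=1
After op 7 (home): buf='QNUW' cursor=0
After op 8 (delete): buf='NUW' cursor=0
After op 9 (home): buf='NUW' cursor=0
After op 10 (undo): buf='QNUW' cursor=0

Answer: QNUW|0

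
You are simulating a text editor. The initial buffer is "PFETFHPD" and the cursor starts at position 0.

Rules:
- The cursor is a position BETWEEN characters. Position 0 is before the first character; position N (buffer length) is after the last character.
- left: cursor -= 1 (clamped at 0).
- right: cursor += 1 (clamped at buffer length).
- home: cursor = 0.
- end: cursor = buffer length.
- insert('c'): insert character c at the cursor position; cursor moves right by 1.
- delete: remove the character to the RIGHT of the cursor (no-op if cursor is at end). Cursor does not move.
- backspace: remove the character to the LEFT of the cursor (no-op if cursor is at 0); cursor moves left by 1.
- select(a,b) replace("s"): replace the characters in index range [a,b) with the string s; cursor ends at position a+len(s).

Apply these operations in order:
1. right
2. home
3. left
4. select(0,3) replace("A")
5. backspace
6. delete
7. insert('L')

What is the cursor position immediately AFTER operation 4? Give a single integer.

Answer: 1

Derivation:
After op 1 (right): buf='PFETFHPD' cursor=1
After op 2 (home): buf='PFETFHPD' cursor=0
After op 3 (left): buf='PFETFHPD' cursor=0
After op 4 (select(0,3) replace("A")): buf='ATFHPD' cursor=1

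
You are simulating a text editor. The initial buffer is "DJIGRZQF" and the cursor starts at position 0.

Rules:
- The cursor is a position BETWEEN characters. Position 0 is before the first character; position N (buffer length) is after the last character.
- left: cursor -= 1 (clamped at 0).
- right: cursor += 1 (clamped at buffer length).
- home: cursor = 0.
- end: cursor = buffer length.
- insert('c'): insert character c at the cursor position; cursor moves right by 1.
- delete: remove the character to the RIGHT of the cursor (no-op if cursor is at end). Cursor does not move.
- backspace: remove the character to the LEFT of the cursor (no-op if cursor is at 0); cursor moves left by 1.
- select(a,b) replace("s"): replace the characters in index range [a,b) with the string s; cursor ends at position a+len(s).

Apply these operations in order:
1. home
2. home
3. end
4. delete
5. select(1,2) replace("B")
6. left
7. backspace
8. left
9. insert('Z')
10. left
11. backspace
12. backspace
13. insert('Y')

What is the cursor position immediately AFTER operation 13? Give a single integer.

After op 1 (home): buf='DJIGRZQF' cursor=0
After op 2 (home): buf='DJIGRZQF' cursor=0
After op 3 (end): buf='DJIGRZQF' cursor=8
After op 4 (delete): buf='DJIGRZQF' cursor=8
After op 5 (select(1,2) replace("B")): buf='DBIGRZQF' cursor=2
After op 6 (left): buf='DBIGRZQF' cursor=1
After op 7 (backspace): buf='BIGRZQF' cursor=0
After op 8 (left): buf='BIGRZQF' cursor=0
After op 9 (insert('Z')): buf='ZBIGRZQF' cursor=1
After op 10 (left): buf='ZBIGRZQF' cursor=0
After op 11 (backspace): buf='ZBIGRZQF' cursor=0
After op 12 (backspace): buf='ZBIGRZQF' cursor=0
After op 13 (insert('Y')): buf='YZBIGRZQF' cursor=1

Answer: 1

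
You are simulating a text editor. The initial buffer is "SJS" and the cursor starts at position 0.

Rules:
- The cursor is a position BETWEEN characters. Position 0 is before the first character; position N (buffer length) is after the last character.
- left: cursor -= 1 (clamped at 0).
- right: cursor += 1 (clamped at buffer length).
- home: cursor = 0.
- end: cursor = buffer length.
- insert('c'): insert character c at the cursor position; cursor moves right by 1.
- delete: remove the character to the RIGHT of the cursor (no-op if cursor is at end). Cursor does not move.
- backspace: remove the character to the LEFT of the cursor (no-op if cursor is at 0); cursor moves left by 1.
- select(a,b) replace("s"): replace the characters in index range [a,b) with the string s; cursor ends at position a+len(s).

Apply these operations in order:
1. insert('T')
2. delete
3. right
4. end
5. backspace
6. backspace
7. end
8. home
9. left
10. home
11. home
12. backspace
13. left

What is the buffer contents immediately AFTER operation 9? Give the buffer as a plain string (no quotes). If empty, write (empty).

After op 1 (insert('T')): buf='TSJS' cursor=1
After op 2 (delete): buf='TJS' cursor=1
After op 3 (right): buf='TJS' cursor=2
After op 4 (end): buf='TJS' cursor=3
After op 5 (backspace): buf='TJ' cursor=2
After op 6 (backspace): buf='T' cursor=1
After op 7 (end): buf='T' cursor=1
After op 8 (home): buf='T' cursor=0
After op 9 (left): buf='T' cursor=0

Answer: T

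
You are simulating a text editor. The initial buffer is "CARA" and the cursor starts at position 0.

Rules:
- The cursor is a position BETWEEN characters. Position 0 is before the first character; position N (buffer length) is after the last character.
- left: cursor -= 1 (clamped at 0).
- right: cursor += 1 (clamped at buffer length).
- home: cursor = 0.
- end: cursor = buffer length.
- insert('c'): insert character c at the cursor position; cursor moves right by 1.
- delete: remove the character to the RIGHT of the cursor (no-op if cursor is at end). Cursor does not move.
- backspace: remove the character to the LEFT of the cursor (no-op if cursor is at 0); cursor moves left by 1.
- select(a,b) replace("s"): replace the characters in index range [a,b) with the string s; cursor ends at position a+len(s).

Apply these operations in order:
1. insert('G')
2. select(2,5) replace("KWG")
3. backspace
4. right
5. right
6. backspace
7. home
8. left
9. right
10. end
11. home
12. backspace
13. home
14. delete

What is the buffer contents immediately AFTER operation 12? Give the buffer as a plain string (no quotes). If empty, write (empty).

Answer: GCK

Derivation:
After op 1 (insert('G')): buf='GCARA' cursor=1
After op 2 (select(2,5) replace("KWG")): buf='GCKWG' cursor=5
After op 3 (backspace): buf='GCKW' cursor=4
After op 4 (right): buf='GCKW' cursor=4
After op 5 (right): buf='GCKW' cursor=4
After op 6 (backspace): buf='GCK' cursor=3
After op 7 (home): buf='GCK' cursor=0
After op 8 (left): buf='GCK' cursor=0
After op 9 (right): buf='GCK' cursor=1
After op 10 (end): buf='GCK' cursor=3
After op 11 (home): buf='GCK' cursor=0
After op 12 (backspace): buf='GCK' cursor=0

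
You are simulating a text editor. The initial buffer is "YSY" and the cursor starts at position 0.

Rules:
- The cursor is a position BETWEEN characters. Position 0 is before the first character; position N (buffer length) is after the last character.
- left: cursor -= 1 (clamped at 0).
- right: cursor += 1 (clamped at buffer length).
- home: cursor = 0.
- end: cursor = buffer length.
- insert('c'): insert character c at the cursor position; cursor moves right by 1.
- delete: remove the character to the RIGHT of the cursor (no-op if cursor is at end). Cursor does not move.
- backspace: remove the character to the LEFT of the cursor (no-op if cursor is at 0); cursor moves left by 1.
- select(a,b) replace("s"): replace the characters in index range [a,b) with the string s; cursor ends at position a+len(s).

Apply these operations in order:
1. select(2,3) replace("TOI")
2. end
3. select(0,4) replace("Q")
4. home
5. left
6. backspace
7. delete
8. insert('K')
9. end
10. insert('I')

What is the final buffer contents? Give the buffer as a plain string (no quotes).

Answer: KII

Derivation:
After op 1 (select(2,3) replace("TOI")): buf='YSTOI' cursor=5
After op 2 (end): buf='YSTOI' cursor=5
After op 3 (select(0,4) replace("Q")): buf='QI' cursor=1
After op 4 (home): buf='QI' cursor=0
After op 5 (left): buf='QI' cursor=0
After op 6 (backspace): buf='QI' cursor=0
After op 7 (delete): buf='I' cursor=0
After op 8 (insert('K')): buf='KI' cursor=1
After op 9 (end): buf='KI' cursor=2
After op 10 (insert('I')): buf='KII' cursor=3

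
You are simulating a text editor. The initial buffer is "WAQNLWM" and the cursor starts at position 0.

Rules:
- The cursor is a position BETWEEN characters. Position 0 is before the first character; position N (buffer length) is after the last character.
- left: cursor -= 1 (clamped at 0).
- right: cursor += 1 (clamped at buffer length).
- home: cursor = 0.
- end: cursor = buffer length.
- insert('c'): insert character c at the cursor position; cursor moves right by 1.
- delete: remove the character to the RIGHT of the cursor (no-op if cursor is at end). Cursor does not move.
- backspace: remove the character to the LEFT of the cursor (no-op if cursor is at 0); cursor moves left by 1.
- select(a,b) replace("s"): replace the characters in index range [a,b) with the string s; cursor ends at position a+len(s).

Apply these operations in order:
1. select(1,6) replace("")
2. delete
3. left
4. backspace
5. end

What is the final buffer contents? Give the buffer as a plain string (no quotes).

After op 1 (select(1,6) replace("")): buf='WM' cursor=1
After op 2 (delete): buf='W' cursor=1
After op 3 (left): buf='W' cursor=0
After op 4 (backspace): buf='W' cursor=0
After op 5 (end): buf='W' cursor=1

Answer: W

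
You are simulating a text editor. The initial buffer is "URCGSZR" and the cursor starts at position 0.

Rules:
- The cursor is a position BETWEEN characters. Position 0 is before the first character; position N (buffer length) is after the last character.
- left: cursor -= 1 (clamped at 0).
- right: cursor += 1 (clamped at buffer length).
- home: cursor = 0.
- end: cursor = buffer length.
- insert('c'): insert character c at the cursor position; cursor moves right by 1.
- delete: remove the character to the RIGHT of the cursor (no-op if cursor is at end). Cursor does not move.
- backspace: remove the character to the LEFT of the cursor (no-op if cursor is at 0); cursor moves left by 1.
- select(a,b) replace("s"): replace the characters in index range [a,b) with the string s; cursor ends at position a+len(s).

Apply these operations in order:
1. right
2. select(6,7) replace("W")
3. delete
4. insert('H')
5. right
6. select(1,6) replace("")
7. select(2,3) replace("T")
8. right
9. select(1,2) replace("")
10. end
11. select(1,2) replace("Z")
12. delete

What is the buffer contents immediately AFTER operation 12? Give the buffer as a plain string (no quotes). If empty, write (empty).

After op 1 (right): buf='URCGSZR' cursor=1
After op 2 (select(6,7) replace("W")): buf='URCGSZW' cursor=7
After op 3 (delete): buf='URCGSZW' cursor=7
After op 4 (insert('H')): buf='URCGSZWH' cursor=8
After op 5 (right): buf='URCGSZWH' cursor=8
After op 6 (select(1,6) replace("")): buf='UWH' cursor=1
After op 7 (select(2,3) replace("T")): buf='UWT' cursor=3
After op 8 (right): buf='UWT' cursor=3
After op 9 (select(1,2) replace("")): buf='UT' cursor=1
After op 10 (end): buf='UT' cursor=2
After op 11 (select(1,2) replace("Z")): buf='UZ' cursor=2
After op 12 (delete): buf='UZ' cursor=2

Answer: UZ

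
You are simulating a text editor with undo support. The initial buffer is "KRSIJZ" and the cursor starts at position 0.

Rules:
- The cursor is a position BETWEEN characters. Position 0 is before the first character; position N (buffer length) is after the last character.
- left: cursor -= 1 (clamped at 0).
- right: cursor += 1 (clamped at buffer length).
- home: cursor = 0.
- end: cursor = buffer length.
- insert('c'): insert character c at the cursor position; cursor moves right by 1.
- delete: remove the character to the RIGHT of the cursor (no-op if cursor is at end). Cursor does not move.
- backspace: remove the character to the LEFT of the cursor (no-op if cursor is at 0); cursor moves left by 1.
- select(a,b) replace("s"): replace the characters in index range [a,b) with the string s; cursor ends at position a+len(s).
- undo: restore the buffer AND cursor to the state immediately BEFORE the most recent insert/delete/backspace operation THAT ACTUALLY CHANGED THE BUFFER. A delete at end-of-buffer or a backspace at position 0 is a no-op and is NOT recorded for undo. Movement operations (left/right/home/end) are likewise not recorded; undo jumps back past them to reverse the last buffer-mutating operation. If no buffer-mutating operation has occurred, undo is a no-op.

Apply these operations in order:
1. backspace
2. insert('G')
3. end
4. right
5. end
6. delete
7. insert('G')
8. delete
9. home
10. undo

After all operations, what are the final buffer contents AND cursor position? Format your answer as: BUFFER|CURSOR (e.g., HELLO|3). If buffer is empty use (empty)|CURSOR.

After op 1 (backspace): buf='KRSIJZ' cursor=0
After op 2 (insert('G')): buf='GKRSIJZ' cursor=1
After op 3 (end): buf='GKRSIJZ' cursor=7
After op 4 (right): buf='GKRSIJZ' cursor=7
After op 5 (end): buf='GKRSIJZ' cursor=7
After op 6 (delete): buf='GKRSIJZ' cursor=7
After op 7 (insert('G')): buf='GKRSIJZG' cursor=8
After op 8 (delete): buf='GKRSIJZG' cursor=8
After op 9 (home): buf='GKRSIJZG' cursor=0
After op 10 (undo): buf='GKRSIJZ' cursor=7

Answer: GKRSIJZ|7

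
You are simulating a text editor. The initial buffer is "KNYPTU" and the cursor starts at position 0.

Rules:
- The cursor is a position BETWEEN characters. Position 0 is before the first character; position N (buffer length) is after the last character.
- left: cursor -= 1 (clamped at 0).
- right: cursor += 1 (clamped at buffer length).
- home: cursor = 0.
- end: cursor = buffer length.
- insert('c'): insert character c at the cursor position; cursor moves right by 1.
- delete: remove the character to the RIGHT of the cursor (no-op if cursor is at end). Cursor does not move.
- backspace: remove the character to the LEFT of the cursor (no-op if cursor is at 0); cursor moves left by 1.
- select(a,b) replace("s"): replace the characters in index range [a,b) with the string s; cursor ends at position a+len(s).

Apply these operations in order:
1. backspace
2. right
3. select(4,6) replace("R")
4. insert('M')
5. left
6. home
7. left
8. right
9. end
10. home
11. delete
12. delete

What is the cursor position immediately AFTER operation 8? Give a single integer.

After op 1 (backspace): buf='KNYPTU' cursor=0
After op 2 (right): buf='KNYPTU' cursor=1
After op 3 (select(4,6) replace("R")): buf='KNYPR' cursor=5
After op 4 (insert('M')): buf='KNYPRM' cursor=6
After op 5 (left): buf='KNYPRM' cursor=5
After op 6 (home): buf='KNYPRM' cursor=0
After op 7 (left): buf='KNYPRM' cursor=0
After op 8 (right): buf='KNYPRM' cursor=1

Answer: 1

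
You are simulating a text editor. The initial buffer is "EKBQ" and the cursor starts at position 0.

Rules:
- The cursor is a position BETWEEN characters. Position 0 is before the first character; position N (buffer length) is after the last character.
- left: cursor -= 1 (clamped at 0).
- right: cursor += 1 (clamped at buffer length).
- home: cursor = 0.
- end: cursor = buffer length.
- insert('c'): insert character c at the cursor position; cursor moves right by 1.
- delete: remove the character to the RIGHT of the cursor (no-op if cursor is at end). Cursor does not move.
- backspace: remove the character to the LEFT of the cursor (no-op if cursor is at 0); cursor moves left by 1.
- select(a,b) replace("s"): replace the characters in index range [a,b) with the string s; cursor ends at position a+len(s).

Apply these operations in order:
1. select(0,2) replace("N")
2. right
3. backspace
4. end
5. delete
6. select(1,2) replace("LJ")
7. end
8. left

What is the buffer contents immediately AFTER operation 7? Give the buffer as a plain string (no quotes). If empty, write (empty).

After op 1 (select(0,2) replace("N")): buf='NBQ' cursor=1
After op 2 (right): buf='NBQ' cursor=2
After op 3 (backspace): buf='NQ' cursor=1
After op 4 (end): buf='NQ' cursor=2
After op 5 (delete): buf='NQ' cursor=2
After op 6 (select(1,2) replace("LJ")): buf='NLJ' cursor=3
After op 7 (end): buf='NLJ' cursor=3

Answer: NLJ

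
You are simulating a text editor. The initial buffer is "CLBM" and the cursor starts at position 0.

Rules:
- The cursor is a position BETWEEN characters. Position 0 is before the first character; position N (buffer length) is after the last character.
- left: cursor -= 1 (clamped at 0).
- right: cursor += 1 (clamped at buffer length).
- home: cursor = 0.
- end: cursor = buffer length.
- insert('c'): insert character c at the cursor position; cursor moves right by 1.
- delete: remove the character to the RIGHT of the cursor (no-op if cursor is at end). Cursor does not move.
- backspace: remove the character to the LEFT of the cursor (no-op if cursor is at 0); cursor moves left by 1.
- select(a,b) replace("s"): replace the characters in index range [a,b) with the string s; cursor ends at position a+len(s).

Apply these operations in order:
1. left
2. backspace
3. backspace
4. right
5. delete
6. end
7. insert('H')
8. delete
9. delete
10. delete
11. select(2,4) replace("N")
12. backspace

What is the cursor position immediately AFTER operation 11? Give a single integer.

After op 1 (left): buf='CLBM' cursor=0
After op 2 (backspace): buf='CLBM' cursor=0
After op 3 (backspace): buf='CLBM' cursor=0
After op 4 (right): buf='CLBM' cursor=1
After op 5 (delete): buf='CBM' cursor=1
After op 6 (end): buf='CBM' cursor=3
After op 7 (insert('H')): buf='CBMH' cursor=4
After op 8 (delete): buf='CBMH' cursor=4
After op 9 (delete): buf='CBMH' cursor=4
After op 10 (delete): buf='CBMH' cursor=4
After op 11 (select(2,4) replace("N")): buf='CBN' cursor=3

Answer: 3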